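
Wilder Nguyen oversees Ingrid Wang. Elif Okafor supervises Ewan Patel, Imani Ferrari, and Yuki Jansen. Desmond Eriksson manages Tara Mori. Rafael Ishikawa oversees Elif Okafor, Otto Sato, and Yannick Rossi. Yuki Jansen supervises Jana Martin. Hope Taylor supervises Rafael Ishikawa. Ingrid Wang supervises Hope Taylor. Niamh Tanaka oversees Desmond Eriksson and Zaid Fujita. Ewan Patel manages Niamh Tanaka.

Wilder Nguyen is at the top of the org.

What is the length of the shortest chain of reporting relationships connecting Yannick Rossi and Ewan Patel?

3

Yannick Rossi is 1 level below Rafael Ishikawa, and Ewan Patel is 2 levels below Rafael Ishikawa (their lowest common manager). The shortest path runs up from Yannick Rossi to Rafael Ishikawa and back down to Ewan Patel: 1 + 2 = 3 links.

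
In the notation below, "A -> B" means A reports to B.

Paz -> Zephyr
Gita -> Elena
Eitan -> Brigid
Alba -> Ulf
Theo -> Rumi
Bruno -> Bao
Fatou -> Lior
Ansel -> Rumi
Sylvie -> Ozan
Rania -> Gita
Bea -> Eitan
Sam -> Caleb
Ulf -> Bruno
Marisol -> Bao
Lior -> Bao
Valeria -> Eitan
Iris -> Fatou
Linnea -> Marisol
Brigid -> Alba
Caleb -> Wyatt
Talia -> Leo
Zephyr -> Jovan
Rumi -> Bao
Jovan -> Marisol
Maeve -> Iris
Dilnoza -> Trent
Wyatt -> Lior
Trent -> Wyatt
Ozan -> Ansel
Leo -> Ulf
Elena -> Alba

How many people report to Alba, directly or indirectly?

7

Alba directly manages Elena, Brigid. Under Elena: Gita, Rania (2). Under Brigid: Eitan, Bea, Valeria (3). So Alba's organization is 2 direct reports plus everyone under them: 3 + 4 = 7.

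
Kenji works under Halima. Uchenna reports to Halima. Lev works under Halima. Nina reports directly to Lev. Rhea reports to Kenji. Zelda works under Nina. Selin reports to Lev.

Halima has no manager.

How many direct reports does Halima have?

Halima directly manages Kenji, Uchenna, Lev. That is 3 direct reports.

3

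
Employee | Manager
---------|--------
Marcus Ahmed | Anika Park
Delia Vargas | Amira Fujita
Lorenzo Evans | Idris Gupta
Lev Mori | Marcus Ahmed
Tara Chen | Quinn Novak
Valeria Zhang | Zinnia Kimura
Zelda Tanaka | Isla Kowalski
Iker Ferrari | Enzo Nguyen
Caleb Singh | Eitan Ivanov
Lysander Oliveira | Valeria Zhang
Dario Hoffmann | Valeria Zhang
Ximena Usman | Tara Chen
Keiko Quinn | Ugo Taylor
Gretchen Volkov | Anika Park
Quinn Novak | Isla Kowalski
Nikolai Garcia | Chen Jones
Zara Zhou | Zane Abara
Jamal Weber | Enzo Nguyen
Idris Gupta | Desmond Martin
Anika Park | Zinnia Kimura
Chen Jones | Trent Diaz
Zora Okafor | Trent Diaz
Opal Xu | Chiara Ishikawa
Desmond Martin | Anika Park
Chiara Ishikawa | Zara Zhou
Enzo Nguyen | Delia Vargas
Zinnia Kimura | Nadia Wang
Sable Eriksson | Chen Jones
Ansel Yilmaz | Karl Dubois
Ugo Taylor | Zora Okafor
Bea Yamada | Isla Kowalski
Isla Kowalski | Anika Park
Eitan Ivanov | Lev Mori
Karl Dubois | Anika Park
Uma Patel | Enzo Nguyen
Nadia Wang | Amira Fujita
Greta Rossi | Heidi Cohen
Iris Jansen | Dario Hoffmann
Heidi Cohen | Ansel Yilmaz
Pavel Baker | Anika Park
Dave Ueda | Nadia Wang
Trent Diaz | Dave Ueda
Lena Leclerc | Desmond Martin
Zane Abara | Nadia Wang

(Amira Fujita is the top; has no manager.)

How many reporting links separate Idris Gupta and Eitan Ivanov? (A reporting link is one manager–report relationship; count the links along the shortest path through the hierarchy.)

5

Idris Gupta is 2 levels below Anika Park, and Eitan Ivanov is 3 levels below Anika Park (their lowest common manager). The shortest path runs up from Idris Gupta to Anika Park and back down to Eitan Ivanov: 2 + 3 = 5 links.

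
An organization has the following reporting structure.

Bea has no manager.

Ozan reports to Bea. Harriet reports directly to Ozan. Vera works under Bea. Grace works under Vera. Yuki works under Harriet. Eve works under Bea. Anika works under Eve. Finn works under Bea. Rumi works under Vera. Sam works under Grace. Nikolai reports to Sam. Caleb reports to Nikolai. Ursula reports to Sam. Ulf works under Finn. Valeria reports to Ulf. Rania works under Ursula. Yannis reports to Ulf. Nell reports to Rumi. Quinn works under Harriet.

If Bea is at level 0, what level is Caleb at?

5

Chain from Caleb up to Bea: Caleb → Nikolai → Sam → Grace → Vera → Bea. That is 5 steps up, so Caleb is 5 levels below Bea.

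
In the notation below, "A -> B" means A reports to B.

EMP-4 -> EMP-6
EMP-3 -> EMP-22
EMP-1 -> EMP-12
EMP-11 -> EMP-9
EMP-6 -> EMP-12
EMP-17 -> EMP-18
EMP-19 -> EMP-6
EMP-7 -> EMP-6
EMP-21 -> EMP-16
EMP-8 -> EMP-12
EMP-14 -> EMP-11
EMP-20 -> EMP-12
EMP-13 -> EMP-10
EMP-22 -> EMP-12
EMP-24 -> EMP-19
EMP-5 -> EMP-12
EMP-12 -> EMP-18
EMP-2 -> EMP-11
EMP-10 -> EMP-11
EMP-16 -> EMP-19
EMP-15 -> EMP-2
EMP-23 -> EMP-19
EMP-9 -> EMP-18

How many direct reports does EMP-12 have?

6

EMP-12 directly manages EMP-6, EMP-5, EMP-20, EMP-1, EMP-8, EMP-22. That is 6 direct reports.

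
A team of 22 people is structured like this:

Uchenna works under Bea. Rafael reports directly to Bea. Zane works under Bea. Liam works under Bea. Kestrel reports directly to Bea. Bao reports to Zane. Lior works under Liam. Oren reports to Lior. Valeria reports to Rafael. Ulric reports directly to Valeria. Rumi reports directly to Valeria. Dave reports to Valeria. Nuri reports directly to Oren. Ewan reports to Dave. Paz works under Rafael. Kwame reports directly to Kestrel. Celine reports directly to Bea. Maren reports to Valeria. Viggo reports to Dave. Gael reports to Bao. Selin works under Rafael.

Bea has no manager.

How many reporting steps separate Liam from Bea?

Chain from Liam up to Bea: Liam → Bea. That is 1 step up, so Liam is 1 level below Bea.

1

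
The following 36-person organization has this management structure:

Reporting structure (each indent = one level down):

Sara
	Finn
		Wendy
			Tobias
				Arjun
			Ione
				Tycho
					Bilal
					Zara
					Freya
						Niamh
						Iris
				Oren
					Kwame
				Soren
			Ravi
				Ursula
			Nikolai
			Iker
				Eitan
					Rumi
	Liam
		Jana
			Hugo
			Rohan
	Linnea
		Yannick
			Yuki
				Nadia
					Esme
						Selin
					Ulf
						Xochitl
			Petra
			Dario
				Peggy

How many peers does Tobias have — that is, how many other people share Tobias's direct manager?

4

Tobias reports to Wendy. Wendy's other direct reports are Ione, Ravi, Nikolai, Iker — 4 peers.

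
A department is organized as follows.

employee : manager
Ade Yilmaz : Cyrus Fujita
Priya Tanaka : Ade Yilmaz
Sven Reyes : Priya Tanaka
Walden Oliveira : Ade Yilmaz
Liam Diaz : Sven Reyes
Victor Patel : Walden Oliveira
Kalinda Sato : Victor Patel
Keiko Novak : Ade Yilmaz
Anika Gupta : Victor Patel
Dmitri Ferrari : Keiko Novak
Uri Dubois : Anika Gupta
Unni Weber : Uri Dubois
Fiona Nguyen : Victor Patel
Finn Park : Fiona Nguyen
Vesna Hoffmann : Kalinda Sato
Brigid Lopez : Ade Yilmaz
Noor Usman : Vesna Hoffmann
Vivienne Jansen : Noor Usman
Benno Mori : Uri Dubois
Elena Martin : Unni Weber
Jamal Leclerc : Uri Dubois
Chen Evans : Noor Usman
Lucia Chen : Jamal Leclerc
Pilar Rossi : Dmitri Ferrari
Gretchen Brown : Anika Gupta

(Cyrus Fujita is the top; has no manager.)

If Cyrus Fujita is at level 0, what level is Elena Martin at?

Chain from Elena Martin up to Cyrus Fujita: Elena Martin → Unni Weber → Uri Dubois → Anika Gupta → Victor Patel → Walden Oliveira → Ade Yilmaz → Cyrus Fujita. That is 7 steps up, so Elena Martin is 7 levels below Cyrus Fujita.

7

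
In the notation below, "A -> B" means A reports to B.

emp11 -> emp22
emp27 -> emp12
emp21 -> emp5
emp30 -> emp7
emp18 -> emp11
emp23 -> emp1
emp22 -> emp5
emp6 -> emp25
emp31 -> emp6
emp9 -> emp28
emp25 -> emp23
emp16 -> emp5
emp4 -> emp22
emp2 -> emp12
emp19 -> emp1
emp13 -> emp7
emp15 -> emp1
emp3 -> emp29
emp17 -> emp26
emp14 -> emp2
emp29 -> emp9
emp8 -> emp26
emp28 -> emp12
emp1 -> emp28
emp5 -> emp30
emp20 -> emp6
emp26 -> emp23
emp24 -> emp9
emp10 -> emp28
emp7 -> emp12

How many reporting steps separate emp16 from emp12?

4

Chain from emp16 up to emp12: emp16 → emp5 → emp30 → emp7 → emp12. That is 4 steps up, so emp16 is 4 levels below emp12.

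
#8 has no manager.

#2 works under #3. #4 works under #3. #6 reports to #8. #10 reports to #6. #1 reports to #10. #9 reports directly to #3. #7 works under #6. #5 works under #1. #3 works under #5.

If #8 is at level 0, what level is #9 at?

Chain from #9 up to #8: #9 → #3 → #5 → #1 → #10 → #6 → #8. That is 6 steps up, so #9 is 6 levels below #8.

6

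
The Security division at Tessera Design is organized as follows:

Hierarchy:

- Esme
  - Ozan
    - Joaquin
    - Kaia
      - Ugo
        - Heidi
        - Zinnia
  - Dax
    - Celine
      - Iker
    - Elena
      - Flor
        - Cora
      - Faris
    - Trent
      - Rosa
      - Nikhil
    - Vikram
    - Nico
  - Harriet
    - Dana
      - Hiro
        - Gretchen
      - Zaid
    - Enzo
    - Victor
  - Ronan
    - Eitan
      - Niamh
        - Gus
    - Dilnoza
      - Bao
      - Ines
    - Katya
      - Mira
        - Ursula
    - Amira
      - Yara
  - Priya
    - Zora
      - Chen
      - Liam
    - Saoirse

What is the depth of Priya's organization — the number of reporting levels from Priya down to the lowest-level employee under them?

2

The longest chain under Priya runs Priya → Zora → Liam, which is 2 levels below Priya.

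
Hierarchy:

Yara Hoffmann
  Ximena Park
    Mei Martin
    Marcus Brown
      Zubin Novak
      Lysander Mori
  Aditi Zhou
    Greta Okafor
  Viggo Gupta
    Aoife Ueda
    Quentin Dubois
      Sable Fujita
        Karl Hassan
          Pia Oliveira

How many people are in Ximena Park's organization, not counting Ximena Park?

Ximena Park directly manages Mei Martin, Marcus Brown. Mei Martin has no reports. Under Marcus Brown: Lysander Mori, Zubin Novak (2). So Ximena Park's organization is 2 direct reports plus everyone under them: 1 + 3 = 4.

4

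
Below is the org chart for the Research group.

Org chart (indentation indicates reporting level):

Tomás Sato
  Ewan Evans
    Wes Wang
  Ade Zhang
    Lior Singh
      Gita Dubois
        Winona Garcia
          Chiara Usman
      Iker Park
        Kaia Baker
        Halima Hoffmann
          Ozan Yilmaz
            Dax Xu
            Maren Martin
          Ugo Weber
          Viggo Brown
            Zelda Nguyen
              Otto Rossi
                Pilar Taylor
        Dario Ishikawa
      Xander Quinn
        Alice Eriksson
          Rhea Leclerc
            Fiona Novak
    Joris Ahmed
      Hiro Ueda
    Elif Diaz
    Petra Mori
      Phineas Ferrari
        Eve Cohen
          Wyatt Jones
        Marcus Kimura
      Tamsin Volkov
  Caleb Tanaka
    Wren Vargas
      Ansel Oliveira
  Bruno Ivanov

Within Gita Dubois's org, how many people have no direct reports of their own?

The only person in Gita Dubois's organization with no one reporting to them is Chiara Usman. That is 1.

1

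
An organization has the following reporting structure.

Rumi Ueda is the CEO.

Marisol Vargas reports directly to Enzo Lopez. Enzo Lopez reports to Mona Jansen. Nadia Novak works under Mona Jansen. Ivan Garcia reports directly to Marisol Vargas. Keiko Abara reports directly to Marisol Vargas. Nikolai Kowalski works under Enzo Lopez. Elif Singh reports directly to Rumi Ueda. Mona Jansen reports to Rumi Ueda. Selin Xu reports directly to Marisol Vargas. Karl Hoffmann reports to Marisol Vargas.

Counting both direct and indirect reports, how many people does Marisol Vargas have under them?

Marisol Vargas directly manages Ivan Garcia, Keiko Abara, Karl Hoffmann, Selin Xu. Ivan Garcia has no reports. Keiko Abara has no reports. Karl Hoffmann has no reports. Selin Xu has no reports. So Marisol Vargas's organization is 4 direct reports plus everyone under them: 1 + 1 + 1 + 1 = 4.

4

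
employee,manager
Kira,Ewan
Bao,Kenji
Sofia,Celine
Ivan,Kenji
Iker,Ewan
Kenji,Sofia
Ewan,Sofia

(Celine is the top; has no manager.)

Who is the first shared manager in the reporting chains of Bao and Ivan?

Kenji

Bao's chain of managers is Kenji, Sofia, Celine. Ivan's chain of managers is Kenji, Sofia, Celine. The first manager that appears in both chains is Kenji.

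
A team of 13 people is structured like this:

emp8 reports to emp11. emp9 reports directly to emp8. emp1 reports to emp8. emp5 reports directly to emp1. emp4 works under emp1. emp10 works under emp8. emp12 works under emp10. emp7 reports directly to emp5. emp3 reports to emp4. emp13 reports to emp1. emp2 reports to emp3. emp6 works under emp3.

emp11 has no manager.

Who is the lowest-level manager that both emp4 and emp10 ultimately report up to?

emp8

emp4's chain of managers is emp1, emp8, emp11. emp10's chain of managers is emp8, emp11. The first manager that appears in both chains is emp8.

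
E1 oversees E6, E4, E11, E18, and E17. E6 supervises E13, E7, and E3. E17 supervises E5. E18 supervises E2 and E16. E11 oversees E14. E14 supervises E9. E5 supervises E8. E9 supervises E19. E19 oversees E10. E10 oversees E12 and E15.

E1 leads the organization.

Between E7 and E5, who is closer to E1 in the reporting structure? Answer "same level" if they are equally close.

same level

Both E7 and E5 are 2 levels below E1.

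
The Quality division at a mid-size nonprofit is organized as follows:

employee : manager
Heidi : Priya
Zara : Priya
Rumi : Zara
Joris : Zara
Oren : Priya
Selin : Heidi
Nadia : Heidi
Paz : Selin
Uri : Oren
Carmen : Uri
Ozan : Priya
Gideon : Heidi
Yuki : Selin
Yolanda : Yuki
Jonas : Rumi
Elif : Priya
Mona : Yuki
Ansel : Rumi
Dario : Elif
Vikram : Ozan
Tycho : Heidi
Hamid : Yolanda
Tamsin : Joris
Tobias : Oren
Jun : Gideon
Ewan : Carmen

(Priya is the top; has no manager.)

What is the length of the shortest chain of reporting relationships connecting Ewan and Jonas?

Ewan is 4 levels below Priya, and Jonas is 3 levels below Priya (their lowest common manager). The shortest path runs up from Ewan to Priya and back down to Jonas: 4 + 3 = 7 links.

7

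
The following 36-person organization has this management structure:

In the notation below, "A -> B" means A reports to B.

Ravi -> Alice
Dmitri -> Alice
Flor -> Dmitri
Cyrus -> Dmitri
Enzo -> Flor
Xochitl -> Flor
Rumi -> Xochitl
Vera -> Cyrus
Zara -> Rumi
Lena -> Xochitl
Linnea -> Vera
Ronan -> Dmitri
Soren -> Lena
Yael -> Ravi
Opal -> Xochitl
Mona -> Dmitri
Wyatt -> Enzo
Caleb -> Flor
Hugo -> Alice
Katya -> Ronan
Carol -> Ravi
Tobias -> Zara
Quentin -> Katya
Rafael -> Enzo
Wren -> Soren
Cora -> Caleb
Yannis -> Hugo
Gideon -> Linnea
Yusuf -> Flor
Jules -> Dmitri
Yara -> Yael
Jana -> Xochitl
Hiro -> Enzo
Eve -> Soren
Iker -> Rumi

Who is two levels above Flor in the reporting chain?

Alice

Flor reports to Dmitri, and Dmitri reports to Alice. So Flor's skip-level manager is Alice.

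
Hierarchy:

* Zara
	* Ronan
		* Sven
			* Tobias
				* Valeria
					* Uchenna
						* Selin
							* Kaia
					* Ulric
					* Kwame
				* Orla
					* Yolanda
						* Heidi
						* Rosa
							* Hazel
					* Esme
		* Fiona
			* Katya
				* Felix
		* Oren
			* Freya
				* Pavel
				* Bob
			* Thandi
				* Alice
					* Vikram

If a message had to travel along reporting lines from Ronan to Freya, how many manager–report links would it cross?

2

Freya is in Ronan's organization: the chain from Freya up to Ronan is Freya → Oren → Ronan, which is 2 links.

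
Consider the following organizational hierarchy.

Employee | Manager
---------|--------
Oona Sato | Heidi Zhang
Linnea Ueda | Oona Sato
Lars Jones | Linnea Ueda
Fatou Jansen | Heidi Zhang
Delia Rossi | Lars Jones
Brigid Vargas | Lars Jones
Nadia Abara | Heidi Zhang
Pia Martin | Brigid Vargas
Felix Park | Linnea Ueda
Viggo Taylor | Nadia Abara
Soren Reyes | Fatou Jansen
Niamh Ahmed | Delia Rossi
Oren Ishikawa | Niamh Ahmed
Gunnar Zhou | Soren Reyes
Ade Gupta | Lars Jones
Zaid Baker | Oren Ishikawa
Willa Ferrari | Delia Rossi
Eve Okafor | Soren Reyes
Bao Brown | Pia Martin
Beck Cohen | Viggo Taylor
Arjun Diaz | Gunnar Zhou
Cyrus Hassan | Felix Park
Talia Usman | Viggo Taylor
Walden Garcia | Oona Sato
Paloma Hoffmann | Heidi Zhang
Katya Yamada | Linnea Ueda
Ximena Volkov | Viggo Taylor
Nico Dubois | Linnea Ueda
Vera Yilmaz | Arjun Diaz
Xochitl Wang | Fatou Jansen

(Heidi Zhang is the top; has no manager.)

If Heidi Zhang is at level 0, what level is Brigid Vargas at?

Chain from Brigid Vargas up to Heidi Zhang: Brigid Vargas → Lars Jones → Linnea Ueda → Oona Sato → Heidi Zhang. That is 4 steps up, so Brigid Vargas is 4 levels below Heidi Zhang.

4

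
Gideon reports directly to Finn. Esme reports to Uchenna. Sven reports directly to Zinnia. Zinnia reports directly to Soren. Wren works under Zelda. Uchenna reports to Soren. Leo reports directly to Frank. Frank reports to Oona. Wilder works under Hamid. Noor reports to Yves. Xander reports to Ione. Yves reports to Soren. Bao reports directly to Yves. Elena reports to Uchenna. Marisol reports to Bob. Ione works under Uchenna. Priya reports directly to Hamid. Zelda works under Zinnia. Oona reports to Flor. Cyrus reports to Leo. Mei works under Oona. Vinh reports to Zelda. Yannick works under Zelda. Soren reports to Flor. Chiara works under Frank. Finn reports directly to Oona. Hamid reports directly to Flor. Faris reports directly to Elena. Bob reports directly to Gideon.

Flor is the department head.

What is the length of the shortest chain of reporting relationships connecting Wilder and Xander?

Wilder is 2 levels below Flor, and Xander is 4 levels below Flor (their lowest common manager). The shortest path runs up from Wilder to Flor and back down to Xander: 2 + 4 = 6 links.

6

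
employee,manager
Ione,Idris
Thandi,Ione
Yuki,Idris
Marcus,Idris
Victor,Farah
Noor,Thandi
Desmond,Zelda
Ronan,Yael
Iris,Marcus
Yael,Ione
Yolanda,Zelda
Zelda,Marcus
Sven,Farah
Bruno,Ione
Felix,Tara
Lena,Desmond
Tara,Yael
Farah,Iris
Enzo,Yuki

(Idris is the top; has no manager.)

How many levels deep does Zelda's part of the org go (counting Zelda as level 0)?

2

The longest chain under Zelda runs Zelda → Desmond → Lena, which is 2 levels below Zelda.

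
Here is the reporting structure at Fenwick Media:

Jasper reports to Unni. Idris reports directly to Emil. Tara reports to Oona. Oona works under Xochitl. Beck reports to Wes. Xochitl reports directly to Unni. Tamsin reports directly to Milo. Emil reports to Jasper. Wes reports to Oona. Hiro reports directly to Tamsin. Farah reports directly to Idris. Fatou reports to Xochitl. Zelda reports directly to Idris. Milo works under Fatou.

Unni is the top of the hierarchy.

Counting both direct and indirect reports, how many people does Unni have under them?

Unni directly manages Xochitl, Jasper. Under Xochitl: Oona, Wes, Beck, Tara, Fatou, Milo, Tamsin, Hiro (8). Under Jasper: Emil, Idris, Farah, Zelda (4). So Unni's organization is 2 direct reports plus everyone under them: 9 + 5 = 14.

14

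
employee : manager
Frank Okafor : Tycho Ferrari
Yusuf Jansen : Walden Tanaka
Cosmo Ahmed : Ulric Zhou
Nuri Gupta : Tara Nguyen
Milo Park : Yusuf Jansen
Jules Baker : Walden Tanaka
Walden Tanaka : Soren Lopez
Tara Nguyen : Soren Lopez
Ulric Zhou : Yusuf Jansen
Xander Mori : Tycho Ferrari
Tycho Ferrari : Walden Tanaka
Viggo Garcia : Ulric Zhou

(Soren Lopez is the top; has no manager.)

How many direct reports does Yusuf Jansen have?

2

Yusuf Jansen directly manages Ulric Zhou, Milo Park. That is 2 direct reports.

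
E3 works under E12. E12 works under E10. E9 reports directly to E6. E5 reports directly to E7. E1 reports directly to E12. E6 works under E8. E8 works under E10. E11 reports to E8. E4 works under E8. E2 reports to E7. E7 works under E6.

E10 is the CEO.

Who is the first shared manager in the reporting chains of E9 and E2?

E6

E9's chain of managers is E6, E8, E10. E2's chain of managers is E7, E6, E8, E10. The first manager that appears in both chains is E6.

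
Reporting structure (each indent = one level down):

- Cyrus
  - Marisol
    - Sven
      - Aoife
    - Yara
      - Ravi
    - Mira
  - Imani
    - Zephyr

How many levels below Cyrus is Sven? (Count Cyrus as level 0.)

Chain from Sven up to Cyrus: Sven → Marisol → Cyrus. That is 2 steps up, so Sven is 2 levels below Cyrus.

2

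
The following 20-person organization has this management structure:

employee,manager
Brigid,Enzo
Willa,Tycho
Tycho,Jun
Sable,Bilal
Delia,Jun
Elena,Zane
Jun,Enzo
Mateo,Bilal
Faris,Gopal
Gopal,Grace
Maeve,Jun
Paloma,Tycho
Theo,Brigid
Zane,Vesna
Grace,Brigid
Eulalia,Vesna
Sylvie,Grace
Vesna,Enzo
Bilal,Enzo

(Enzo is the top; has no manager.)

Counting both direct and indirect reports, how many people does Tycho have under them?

2

Tycho directly manages Paloma, Willa. Paloma has no reports. Willa has no reports. So Tycho's organization is 2 direct reports plus everyone under them: 1 + 1 = 2.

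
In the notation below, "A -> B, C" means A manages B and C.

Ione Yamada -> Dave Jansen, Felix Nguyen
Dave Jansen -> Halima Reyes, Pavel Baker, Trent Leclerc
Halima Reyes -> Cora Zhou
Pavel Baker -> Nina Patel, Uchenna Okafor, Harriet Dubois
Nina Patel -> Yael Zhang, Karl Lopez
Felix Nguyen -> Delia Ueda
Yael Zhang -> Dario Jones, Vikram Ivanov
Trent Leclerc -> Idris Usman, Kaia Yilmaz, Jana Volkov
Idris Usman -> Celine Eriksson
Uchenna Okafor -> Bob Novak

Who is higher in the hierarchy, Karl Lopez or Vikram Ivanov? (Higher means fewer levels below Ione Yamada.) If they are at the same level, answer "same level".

Karl Lopez

Karl Lopez is 4 levels below Ione Yamada; Vikram Ivanov is 5. Karl Lopez is higher.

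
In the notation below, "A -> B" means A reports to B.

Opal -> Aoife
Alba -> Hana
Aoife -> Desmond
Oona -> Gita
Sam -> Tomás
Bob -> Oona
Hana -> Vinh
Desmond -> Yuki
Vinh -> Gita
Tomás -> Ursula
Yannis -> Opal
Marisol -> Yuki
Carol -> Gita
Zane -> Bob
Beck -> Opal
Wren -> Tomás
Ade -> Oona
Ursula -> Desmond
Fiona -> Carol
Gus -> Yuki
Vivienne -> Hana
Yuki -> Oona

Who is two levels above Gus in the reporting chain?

Oona

Gus reports to Yuki, and Yuki reports to Oona. So Gus's skip-level manager is Oona.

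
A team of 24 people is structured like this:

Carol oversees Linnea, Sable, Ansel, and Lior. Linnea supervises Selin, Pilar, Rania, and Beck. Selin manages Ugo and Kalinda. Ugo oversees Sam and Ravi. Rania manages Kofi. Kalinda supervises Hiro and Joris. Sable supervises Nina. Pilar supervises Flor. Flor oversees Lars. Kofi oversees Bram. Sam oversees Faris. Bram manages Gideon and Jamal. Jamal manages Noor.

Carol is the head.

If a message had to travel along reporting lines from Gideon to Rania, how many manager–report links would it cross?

3

Gideon is in Rania's organization: the chain from Gideon up to Rania is Gideon → Bram → Kofi → Rania, which is 3 links.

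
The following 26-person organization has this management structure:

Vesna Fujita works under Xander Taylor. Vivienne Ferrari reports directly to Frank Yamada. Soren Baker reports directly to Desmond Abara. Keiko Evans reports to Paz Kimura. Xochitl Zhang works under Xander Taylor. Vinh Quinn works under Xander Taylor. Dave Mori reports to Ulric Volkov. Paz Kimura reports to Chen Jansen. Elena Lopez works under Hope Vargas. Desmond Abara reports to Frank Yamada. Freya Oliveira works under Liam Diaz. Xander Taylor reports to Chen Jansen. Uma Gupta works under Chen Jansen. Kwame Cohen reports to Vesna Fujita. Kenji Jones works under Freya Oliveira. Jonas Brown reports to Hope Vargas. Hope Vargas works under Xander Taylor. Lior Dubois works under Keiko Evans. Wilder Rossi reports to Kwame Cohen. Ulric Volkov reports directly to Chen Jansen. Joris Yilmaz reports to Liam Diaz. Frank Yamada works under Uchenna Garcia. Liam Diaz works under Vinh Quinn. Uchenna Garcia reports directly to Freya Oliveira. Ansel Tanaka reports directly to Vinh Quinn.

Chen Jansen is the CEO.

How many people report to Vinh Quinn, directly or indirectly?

Vinh Quinn directly manages Liam Diaz, Ansel Tanaka. Under Liam Diaz: Joris Yilmaz, Freya Oliveira, Kenji Jones, Uchenna Garcia, Frank Yamada, Desmond Abara, Soren Baker, Vivienne Ferrari (8). Ansel Tanaka has no reports. So Vinh Quinn's organization is 2 direct reports plus everyone under them: 9 + 1 = 10.

10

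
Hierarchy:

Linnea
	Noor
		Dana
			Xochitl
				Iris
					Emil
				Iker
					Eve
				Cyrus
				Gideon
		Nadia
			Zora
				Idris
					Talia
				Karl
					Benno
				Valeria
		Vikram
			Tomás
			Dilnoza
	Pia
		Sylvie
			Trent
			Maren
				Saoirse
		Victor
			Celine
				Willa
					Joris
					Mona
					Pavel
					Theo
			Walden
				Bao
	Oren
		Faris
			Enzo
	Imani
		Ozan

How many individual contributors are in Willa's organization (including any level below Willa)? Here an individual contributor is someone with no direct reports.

The people in Willa's organization with no one reporting to them are Theo, Pavel, Mona, Joris. That is 4.

4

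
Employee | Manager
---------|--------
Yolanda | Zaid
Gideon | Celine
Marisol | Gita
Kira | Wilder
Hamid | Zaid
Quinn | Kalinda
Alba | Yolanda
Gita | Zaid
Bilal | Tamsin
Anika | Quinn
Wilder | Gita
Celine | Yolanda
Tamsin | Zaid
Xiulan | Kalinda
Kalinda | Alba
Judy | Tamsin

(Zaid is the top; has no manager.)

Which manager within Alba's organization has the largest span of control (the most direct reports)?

Kalinda

Direct-report counts within Alba's organization: Alba has 1; Kalinda has 2; Quinn has 1. The largest is 2, held by Kalinda.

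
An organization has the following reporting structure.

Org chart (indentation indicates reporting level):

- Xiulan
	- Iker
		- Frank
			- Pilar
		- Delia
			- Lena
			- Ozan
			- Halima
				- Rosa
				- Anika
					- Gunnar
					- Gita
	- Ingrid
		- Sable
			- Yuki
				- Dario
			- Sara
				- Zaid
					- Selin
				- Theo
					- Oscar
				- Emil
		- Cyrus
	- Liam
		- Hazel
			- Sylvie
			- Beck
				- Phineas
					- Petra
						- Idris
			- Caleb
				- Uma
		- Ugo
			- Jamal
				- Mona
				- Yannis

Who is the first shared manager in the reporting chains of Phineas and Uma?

Hazel

Phineas's chain of managers is Beck, Hazel, Liam, Xiulan. Uma's chain of managers is Caleb, Hazel, Liam, Xiulan. The first manager that appears in both chains is Hazel.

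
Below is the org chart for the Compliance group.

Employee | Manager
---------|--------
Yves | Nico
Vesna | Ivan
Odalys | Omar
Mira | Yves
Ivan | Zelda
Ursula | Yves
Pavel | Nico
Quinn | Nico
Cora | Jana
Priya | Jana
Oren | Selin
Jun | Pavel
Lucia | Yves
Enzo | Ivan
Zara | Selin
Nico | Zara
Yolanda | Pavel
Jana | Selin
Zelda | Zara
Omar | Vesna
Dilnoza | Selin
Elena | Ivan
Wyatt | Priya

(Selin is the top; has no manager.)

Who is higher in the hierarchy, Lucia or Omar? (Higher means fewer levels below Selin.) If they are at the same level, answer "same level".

Lucia

Lucia is 4 levels below Selin; Omar is 5. Lucia is higher.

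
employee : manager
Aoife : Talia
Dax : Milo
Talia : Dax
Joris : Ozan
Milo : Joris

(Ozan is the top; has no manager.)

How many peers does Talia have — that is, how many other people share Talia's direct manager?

Talia reports to Dax, and Dax has no other direct reports. Talia has 0 peers.

0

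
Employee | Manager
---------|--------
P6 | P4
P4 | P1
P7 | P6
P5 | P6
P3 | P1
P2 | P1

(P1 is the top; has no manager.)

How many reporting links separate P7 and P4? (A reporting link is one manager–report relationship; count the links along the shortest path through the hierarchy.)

2

P7 is in P4's organization: the chain from P7 up to P4 is P7 → P6 → P4, which is 2 links.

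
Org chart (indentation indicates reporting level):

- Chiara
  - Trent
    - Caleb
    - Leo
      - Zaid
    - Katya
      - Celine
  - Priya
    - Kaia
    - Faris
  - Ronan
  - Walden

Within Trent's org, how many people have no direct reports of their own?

The people in Trent's organization with no one reporting to them are Celine, Zaid, Caleb. That is 3.

3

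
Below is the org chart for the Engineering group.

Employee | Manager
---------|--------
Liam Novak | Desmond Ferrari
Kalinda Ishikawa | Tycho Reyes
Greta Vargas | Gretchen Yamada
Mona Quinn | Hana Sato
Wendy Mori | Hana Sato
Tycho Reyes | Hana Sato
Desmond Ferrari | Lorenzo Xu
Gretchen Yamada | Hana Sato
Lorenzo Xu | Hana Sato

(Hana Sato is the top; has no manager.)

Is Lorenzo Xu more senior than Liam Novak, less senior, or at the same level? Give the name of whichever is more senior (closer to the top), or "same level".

Lorenzo Xu

Lorenzo Xu is 1 level below Hana Sato; Liam Novak is 3. Lorenzo Xu is higher.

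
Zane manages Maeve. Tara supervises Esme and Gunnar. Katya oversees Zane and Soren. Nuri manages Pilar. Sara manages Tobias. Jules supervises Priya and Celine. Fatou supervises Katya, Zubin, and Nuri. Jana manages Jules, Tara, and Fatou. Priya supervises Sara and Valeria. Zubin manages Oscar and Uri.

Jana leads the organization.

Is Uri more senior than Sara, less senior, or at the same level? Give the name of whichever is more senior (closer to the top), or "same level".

same level

Both Uri and Sara are 3 levels below Jana.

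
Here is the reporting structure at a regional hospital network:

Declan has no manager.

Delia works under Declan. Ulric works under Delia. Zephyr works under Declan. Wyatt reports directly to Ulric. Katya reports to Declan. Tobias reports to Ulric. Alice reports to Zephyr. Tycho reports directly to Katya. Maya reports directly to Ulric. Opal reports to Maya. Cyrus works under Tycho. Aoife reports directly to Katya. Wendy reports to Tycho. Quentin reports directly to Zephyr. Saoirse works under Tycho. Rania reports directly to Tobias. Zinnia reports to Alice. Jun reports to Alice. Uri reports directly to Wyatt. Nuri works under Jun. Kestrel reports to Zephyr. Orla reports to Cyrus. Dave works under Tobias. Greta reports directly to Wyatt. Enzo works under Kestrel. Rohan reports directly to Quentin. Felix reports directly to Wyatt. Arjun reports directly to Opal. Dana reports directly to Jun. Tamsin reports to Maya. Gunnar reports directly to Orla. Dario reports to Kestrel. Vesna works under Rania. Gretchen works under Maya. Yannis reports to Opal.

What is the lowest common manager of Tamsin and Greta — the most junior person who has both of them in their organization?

Tamsin's chain of managers is Maya, Ulric, Delia, Declan. Greta's chain of managers is Wyatt, Ulric, Delia, Declan. The first manager that appears in both chains is Ulric.

Ulric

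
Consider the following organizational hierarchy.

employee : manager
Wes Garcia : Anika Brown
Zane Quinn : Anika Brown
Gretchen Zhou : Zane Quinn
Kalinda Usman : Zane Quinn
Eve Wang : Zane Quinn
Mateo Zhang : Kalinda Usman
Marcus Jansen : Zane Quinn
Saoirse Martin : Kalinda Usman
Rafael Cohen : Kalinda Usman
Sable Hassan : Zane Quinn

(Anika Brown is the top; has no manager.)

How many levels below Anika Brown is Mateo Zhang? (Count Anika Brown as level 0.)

3

Chain from Mateo Zhang up to Anika Brown: Mateo Zhang → Kalinda Usman → Zane Quinn → Anika Brown. That is 3 steps up, so Mateo Zhang is 3 levels below Anika Brown.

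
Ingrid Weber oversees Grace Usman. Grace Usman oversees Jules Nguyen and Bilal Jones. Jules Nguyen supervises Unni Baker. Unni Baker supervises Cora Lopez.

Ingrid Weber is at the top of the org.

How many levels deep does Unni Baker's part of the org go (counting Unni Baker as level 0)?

1

The longest chain under Unni Baker runs Unni Baker → Cora Lopez, which is 1 level below Unni Baker.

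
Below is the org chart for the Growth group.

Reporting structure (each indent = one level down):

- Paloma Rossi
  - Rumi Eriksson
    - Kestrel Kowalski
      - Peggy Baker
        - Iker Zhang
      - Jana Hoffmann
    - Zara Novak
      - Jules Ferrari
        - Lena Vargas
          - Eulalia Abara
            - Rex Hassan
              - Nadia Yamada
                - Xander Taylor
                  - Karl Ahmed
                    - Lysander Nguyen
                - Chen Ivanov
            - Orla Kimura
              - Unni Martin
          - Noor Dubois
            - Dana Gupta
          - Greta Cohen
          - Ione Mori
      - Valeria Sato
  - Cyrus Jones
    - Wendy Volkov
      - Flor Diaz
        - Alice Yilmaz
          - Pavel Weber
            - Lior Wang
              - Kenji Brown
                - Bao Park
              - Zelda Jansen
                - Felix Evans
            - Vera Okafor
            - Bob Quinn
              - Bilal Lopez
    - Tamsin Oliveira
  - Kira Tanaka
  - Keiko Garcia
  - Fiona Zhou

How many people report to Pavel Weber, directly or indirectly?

Pavel Weber directly manages Lior Wang, Vera Okafor, Bob Quinn. Under Lior Wang: Zelda Jansen, Felix Evans, Kenji Brown, Bao Park (4). Vera Okafor has no reports. Under Bob Quinn: Bilal Lopez (1). So Pavel Weber's organization is 3 direct reports plus everyone under them: 5 + 1 + 2 = 8.

8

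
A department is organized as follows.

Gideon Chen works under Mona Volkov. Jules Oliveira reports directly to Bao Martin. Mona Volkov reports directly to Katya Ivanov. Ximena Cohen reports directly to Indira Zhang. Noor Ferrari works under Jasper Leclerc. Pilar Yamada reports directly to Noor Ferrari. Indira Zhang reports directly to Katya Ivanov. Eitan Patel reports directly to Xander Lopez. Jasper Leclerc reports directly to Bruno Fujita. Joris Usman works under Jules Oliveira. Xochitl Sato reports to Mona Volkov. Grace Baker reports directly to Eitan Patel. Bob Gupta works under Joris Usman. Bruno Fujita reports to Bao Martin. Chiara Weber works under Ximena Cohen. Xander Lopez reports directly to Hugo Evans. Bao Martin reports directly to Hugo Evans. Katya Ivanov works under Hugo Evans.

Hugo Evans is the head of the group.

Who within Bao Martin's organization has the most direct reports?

Direct-report counts within Bao Martin's organization: Bao Martin has 2; Jules Oliveira has 1; Joris Usman has 1; Bruno Fujita has 1; Jasper Leclerc has 1; Noor Ferrari has 1. The largest is 2, held by Bao Martin.

Bao Martin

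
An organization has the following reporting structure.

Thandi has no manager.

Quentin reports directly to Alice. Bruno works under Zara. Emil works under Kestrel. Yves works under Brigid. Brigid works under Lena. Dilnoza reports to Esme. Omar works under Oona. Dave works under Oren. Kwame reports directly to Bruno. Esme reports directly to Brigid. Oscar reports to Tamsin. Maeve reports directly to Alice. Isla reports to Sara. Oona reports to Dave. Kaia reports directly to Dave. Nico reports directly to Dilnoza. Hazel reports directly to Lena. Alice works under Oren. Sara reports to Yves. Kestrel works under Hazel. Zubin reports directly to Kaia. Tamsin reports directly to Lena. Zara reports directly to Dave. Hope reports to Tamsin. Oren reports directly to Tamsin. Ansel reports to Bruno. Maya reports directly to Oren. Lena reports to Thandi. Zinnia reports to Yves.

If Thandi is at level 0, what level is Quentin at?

Chain from Quentin up to Thandi: Quentin → Alice → Oren → Tamsin → Lena → Thandi. That is 5 steps up, so Quentin is 5 levels below Thandi.

5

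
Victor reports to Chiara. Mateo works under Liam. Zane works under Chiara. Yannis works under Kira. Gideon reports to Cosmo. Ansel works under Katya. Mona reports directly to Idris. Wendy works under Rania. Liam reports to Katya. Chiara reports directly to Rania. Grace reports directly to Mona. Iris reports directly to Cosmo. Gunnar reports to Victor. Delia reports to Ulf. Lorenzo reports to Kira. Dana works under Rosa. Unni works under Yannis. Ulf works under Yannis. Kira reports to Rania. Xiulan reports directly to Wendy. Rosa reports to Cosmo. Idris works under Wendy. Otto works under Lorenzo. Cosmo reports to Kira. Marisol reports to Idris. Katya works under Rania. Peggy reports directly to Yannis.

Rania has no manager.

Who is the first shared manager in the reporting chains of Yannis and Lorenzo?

Yannis's chain of managers is Kira, Rania. Lorenzo's chain of managers is Kira, Rania. The first manager that appears in both chains is Kira.

Kira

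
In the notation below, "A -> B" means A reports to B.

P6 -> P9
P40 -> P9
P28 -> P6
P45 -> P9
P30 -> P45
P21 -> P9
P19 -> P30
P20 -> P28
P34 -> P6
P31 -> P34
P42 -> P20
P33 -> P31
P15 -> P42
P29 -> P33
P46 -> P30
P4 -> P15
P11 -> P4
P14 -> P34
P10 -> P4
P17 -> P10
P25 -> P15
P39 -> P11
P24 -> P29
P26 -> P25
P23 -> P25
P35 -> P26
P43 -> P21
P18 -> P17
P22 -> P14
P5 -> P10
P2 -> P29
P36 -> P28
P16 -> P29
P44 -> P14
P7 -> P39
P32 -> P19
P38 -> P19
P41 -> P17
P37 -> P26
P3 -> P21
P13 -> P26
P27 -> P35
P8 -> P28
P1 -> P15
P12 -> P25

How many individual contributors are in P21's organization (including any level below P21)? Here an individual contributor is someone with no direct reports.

The people in P21's organization with no one reporting to them are P3, P43. That is 2.

2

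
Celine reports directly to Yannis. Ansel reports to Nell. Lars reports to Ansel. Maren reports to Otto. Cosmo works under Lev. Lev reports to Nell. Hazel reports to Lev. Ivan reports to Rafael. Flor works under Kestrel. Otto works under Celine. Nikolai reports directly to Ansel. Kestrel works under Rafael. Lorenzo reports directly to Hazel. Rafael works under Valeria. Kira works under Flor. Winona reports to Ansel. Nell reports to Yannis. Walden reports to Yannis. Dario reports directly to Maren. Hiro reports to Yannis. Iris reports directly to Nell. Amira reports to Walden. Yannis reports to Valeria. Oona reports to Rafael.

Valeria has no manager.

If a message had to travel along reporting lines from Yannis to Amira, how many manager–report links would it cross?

2

Amira is in Yannis's organization: the chain from Amira up to Yannis is Amira → Walden → Yannis, which is 2 links.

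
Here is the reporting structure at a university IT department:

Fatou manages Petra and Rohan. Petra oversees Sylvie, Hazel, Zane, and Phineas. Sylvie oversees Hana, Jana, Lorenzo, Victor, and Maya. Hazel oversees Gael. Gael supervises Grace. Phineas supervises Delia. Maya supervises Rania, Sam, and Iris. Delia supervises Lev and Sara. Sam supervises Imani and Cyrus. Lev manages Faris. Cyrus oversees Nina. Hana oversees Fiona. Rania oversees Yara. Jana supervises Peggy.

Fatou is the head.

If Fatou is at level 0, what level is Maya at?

3

Chain from Maya up to Fatou: Maya → Sylvie → Petra → Fatou. That is 3 steps up, so Maya is 3 levels below Fatou.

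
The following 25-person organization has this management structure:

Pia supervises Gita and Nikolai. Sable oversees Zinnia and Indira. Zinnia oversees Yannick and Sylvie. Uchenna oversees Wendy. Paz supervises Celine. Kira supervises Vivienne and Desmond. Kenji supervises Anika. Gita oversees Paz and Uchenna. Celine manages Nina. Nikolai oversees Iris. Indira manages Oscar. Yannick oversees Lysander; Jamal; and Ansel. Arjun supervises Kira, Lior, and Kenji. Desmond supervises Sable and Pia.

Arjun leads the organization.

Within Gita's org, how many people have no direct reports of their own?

The people in Gita's organization with no one reporting to them are Wendy, Nina. That is 2.

2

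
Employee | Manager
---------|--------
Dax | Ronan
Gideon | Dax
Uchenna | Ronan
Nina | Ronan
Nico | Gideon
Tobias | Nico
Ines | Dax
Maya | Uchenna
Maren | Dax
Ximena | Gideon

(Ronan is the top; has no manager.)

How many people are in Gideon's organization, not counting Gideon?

3

Gideon directly manages Nico, Ximena. Under Nico: Tobias (1). Ximena has no reports. So Gideon's organization is 2 direct reports plus everyone under them: 2 + 1 = 3.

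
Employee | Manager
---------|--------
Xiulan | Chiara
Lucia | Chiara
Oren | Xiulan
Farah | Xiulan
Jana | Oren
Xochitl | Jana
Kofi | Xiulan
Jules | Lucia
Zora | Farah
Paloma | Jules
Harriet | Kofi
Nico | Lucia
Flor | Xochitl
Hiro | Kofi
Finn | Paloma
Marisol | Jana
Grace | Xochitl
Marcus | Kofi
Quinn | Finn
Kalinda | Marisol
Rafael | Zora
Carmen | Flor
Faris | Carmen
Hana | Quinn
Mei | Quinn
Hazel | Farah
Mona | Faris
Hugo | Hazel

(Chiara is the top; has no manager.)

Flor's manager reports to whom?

Flor reports to Xochitl, and Xochitl reports to Jana. So Flor's skip-level manager is Jana.

Jana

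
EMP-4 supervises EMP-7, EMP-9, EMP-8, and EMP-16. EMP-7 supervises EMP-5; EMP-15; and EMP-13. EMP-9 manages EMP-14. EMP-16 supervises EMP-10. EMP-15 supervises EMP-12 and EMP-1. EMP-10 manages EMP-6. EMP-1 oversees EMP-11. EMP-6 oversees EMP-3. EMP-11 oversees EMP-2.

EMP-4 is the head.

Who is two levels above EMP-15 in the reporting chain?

EMP-4

EMP-15 reports to EMP-7, and EMP-7 reports to EMP-4. So EMP-15's skip-level manager is EMP-4.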